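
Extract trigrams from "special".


Word: "special" (length 7)
Number of trigrams = 7 - 3 + 1 = 5
  Position 0: "spe"
  Position 1: "pec"
  Position 2: "eci"
  Position 3: "cia"
  Position 4: "ial"
Trigrams = "spe", "pec", "eci", "cia", "ial"


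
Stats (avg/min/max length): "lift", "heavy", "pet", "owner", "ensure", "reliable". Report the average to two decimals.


Lengths: "lift"=4, "heavy"=5, "pet"=3, "owner"=5, "ensure"=6, "reliable"=8
Sum = 31, Count = 6
Average = 31/6 = 5.17
= avg=5.17, min=3, max=8


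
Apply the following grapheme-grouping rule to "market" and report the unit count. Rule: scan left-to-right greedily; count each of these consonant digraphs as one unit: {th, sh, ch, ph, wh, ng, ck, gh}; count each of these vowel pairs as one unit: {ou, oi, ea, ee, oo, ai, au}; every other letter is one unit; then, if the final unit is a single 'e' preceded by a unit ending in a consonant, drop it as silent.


Word: "market" (6 letters)
Left-to-right scan:
  [1] 'm' (letter)
  [2] 'a' (letter)
  [3] 'r' (letter)
  [4] 'k' (letter)
  [5] 'e' (letter)
  [6] 't' (letter)
Units from scan: 6
Sound units = 6 units


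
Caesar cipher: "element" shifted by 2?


Word: "element"
Shift: 2
Each letter → (letter + shift) mod 26:
  'e' (4) + 2 = 6 → 'g'
  'l' (11) + 2 = 13 → 'n'
  'e' (4) + 2 = 6 → 'g'
  'm' (12) + 2 = 14 → 'o'
  'e' (4) + 2 = 6 → 'g'
  'n' (13) + 2 = 15 → 'p'
  't' (19) + 2 = 21 → 'v'
Result = "gngogpv"


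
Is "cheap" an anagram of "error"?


Word 1: "error" → sorted: eorrr
Word 2: "cheap" → sorted: acehp
Same letters? eorrr != acehp
Anagram = No


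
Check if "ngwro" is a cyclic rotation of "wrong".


Word: "wrong", Candidate: "ngwro"
Method: check if candidate is substring of word+word
"wrongwrong" contains "ngwro"? Yes
Is rotation = Yes


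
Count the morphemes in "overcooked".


Word: "overcooked"
Morphemes: over- | cook | -ed
Each morpheme carries meaning
= 3 morphemes


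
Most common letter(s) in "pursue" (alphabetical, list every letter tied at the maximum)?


Word: "pursue"
Letter counts:
  'e': 1
  'p': 1
  'r': 1
  's': 1
  'u': 2
Maximum count = 2
Most frequent = 'u' (2 times each)


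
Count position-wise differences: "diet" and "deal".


Comparing character by character (same length = 4):
  Pos 0: 'd' vs 'd' =
  Pos 1: 'i' vs 'e' !=
  Pos 2: 'e' vs 'a' !=
  Pos 3: 't' vs 'l' !=
Hamming distance = 3


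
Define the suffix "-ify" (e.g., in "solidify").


Suffix: -ify
As in: solidify -> solid + -ify
Meaning = to make


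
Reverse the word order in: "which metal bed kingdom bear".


Original: "which metal bed kingdom bear"
Words (1..n): which | metal | bed | kingdom | bear
Reversed (n..1): bear | kingdom | bed | metal | which
Result = "bear kingdom bed metal which"


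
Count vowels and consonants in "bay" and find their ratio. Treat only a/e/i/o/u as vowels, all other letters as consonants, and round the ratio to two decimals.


Word: "bay"
Vowels (a,e,i,o,u): 1
Consonants: 2
Ratio = 1/2
= 0.50


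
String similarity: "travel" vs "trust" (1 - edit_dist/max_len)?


Word 1: "travel" (length 6)
Word 2: "trust" (length 5)
One optimal edit sequence:
  1. keep 't'
  2. keep 'r'
  3. delete 'a'  (+1)
  4. substitute 'v' -> 'u'  (+1)
  5. substitute 'e' -> 's'  (+1)
  6. substitute 'l' -> 't'  (+1)
Edit distance = 4
Max length = max(6, 5) = 6
Similarity = 1 - 4/6
= 0.3333


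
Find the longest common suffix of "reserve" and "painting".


Word 1: "reserve"
Word 2: "painting"
Comparing from end:
  Pos -1: 'e' != 'g' (stop)
LCS = "" (length 0)


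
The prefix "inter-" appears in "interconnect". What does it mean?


Prefix: inter-
Example: interconnect = inter- + connect
Meaning = between


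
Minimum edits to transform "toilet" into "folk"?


Word 1: "toilet" (length 6)
Word 2: "folk" (length 4)
One optimal edit sequence (insert/delete/substitute each cost 1):
  1. substitute 't' -> 'f'  (+1)
  2. keep 'o'
  3. delete 'i'  (+1)
  4. keep 'l'
  5. delete 'e'  (+1)
  6. substitute 't' -> 'k'  (+1)
Total edit operations: 4
Edit distance = 4


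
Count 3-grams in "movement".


Word: "movement" (length 8)
Number of 3-grams = length - 3 + 1 = 8 - 3 + 1
= 6


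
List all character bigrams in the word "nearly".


Word: "nearly" (length 6)
Number of bigrams = 6 - 2 + 1 = 5
  Position 0: "ne"
  Position 1: "ea"
  Position 2: "ar"
  Position 3: "rl"
  Position 4: "ly"
Bigrams = "ne", "ea", "ar", "rl", "ly"


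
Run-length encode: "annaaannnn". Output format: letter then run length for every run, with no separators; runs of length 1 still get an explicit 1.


String: "annaaannnn"
Scanning for consecutive runs:
  'a' x 1
  'n' x 2
  'a' x 3
  'n' x 4
RLE = "a1n2a3n4"


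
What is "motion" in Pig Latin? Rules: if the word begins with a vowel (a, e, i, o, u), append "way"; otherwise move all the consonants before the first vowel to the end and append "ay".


Word: "motion"
Starts with consonant(s) → move to end, add 'ay'
Consonant cluster: "m"
Pig Latin = "otionmay"


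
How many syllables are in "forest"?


Word: "forest"
Syllable breakdown: for · est
Counting: 2 parts
= 2 syllables


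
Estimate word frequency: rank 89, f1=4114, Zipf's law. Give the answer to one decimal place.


Zipf's law: f(r) = f(1) / r
f(1) = 4114
f(89) = 4114 / 89
= 46.2 occurrences


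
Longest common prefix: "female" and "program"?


Word 1: "female"
Word 2: "program"
Comparing from start:
  Pos 0: 'f' != 'p' (stop)
LCP = "" (length 0)


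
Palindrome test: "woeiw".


Word: "woeiw"
Reversed: "wieow"
Forward == Backward? woeiw != wieow
Palindrome = No


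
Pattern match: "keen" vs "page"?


Pattern of "keen": [0, 1, 1, 2]
Pattern of "page": [0, 1, 2, 3]
Patterns do not match
Same pattern = No


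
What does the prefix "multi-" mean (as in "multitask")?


Prefix: multi-
Example: multitask = multi- + task
Meaning = many


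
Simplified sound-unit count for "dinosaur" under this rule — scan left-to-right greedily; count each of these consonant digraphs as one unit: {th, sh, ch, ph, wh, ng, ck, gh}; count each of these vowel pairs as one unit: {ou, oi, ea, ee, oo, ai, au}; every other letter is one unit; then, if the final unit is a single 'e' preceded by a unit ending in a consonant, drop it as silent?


Word: "dinosaur" (8 letters)
Left-to-right scan:
  (1) 'd' (letter)
  (2) 'i' (letter)
  (3) 'n' (letter)
  (4) 'o' (letter)
  (5) 's' (letter)
  (6) 'au' (vowel-pair)
  (7) 'r' (letter)
Units from scan: 7
Sound units = 7 units


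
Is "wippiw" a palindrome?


Word: "wippiw"
Reversed: "wippiw"
Forward == Backward? wippiw == wippiw
Palindrome = Yes


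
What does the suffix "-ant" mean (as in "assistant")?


Suffix: -ant
Example: assistant (assist + -ant)
Meaning = one who / that which


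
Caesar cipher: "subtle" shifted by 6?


Word: "subtle"
Shift: 6
Each letter → (letter + shift) mod 26:
  's' (18) + 6 = 24 → 'y'
  'u' (20) + 6 = 0 → 'a'
  'b' (1) + 6 = 7 → 'h'
  't' (19) + 6 = 25 → 'z'
  'l' (11) + 6 = 17 → 'r'
  'e' (4) + 6 = 10 → 'k'
Result = "yahzrk"


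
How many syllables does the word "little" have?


Word: "little"
Syllable breakdown: lit / tle
Counting: 2 parts
= 2 syllables


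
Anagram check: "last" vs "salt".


Word 1: "last" → sorted: alst
Word 2: "salt" → sorted: alst
Same letters? alst == alst
Anagram = Yes


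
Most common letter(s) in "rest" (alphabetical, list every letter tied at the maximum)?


Word: "rest"
Letter counts:
  'e': 1
  'r': 1
  's': 1
  't': 1
Maximum count = 1
Most frequent = 'e', 'r', 's', 't' (1 time each)


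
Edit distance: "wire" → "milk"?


Word 1: "wire" (length 4)
Word 2: "milk" (length 4)
One optimal edit sequence (insert/delete/substitute each cost 1):
  1. substitute 'w' -> 'm'  (+1)
  2. keep 'i'
  3. substitute 'r' -> 'l'  (+1)
  4. substitute 'e' -> 'k'  (+1)
Total edit operations: 3
Edit distance = 3


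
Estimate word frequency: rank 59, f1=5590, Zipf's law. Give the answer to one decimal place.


Zipf's law: f(r) = f(1) / r
f(1) = 5590
f(59) = 5590 / 59
= 94.7 occurrences


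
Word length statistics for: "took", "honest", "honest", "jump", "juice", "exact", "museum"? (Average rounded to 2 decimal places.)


Lengths: "took"=4, "honest"=6, "honest"=6, "jump"=4, "juice"=5, "exact"=5, "museum"=6
Sum = 36, Count = 7
Average = 36/7 = 5.14
= avg=5.14, min=4, max=6


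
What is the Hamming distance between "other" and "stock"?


Comparing character by character (same length = 5):
  Pos 0: 'o' vs 's' !=
  Pos 1: 't' vs 't' =
  Pos 2: 'h' vs 'o' !=
  Pos 3: 'e' vs 'c' !=
  Pos 4: 'r' vs 'k' !=
Hamming distance = 4


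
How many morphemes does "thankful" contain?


Word: "thankful"
Morphemes: thank + -ful
Each morpheme carries meaning
= 2 morphemes


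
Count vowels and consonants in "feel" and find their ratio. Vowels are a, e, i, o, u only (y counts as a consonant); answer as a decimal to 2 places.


Word: "feel"
Vowels (a,e,i,o,u): 2
Consonants: 2
Ratio = 2/2
= 1.00


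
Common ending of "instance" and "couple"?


Word 1: "instance"
Word 2: "couple"
Comparing from end:
  Pos -1: 'e' == 'e'
  Pos -2: 'c' != 'l' (stop)
LCS = "e" (length 1)


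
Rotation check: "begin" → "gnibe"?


Word: "begin", Candidate: "gnibe"
Method: check if candidate is substring of word+word
"beginbegin" contains "gnibe"? No
Is rotation = No


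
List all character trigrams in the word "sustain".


Word: "sustain" (length 7)
Number of trigrams = 7 - 3 + 1 = 5
  Position 0: "sus"
  Position 1: "ust"
  Position 2: "sta"
  Position 3: "tai"
  Position 4: "ain"
Trigrams = "sus", "ust", "sta", "tai", "ain"


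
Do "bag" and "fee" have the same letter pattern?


Pattern of "bag": [0, 1, 2]
Pattern of "fee": [0, 1, 1]
Patterns do not match
Same pattern = No


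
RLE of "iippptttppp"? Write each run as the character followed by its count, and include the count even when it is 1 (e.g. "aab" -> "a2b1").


String: "iippptttppp"
Scanning for consecutive runs:
  'i' x 2
  'p' x 3
  't' x 3
  'p' x 3
RLE = "i2p3t3p3"


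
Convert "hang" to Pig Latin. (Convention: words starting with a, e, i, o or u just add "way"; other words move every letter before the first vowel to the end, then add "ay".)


Word: "hang"
Starts with consonant(s) → move to end, add 'ay'
Consonant cluster: "h"
Pig Latin = "anghay"


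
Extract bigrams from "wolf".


Word: "wolf" (length 4)
Number of bigrams = 4 - 2 + 1 = 3
  Position 0: "wo"
  Position 1: "ol"
  Position 2: "lf"
Bigrams = "wo", "ol", "lf"


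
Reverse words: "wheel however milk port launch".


Original: "wheel however milk port launch"
Words (1..n): wheel | however | milk | port | launch
Reversed (n..1): launch | port | milk | however | wheel
Result = "launch port milk however wheel"


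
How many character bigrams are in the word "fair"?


Word: "fair" (length 4)
Number of 2-grams = length - 2 + 1 = 4 - 2 + 1
= 3


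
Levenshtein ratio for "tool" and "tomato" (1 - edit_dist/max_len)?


Word 1: "tool" (length 4)
Word 2: "tomato" (length 6)
One optimal edit sequence:
  1. keep 't'
  2. keep 'o'
  3. insert 'm'  (+1)
  4. insert 'a'  (+1)
  5. substitute 'o' -> 't'  (+1)
  6. substitute 'l' -> 'o'  (+1)
Edit distance = 4
Max length = max(4, 6) = 6
Similarity = 1 - 4/6
= 0.3333


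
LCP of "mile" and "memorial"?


Word 1: "mile"
Word 2: "memorial"
Comparing from start:
  Pos 0: 'm' == 'm'
  Pos 1: 'i' != 'e' (stop)
LCP = "m" (length 1)


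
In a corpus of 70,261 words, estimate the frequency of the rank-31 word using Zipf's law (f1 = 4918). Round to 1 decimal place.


Zipf's law: f(r) = f(1) / r
f(1) = 4918
f(31) = 4918 / 31
= 158.6 occurrences


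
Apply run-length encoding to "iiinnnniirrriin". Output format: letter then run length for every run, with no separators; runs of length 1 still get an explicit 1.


String: "iiinnnniirrriin"
Scanning for consecutive runs:
  'i' x 3
  'n' x 4
  'i' x 2
  'r' x 3
  'i' x 2
  'n' x 1
RLE = "i3n4i2r3i2n1"


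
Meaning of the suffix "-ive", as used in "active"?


Suffix: -ive
As in: active -> act + -ive
Meaning = tending to


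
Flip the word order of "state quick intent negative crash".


Original: "state quick intent negative crash"
Words (1..n): state | quick | intent | negative | crash
Reversed (n..1): crash | negative | intent | quick | state
Result = "crash negative intent quick state"


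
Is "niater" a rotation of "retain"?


Word: "retain", Candidate: "niater"
Method: check if candidate is substring of word+word
"retainretain" contains "niater"? No
Is rotation = No


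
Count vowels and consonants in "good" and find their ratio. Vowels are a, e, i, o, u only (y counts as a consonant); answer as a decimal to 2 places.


Word: "good"
Vowels (a,e,i,o,u): 2
Consonants: 2
Ratio = 2/2
= 1.00


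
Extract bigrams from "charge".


Word: "charge" (length 6)
Number of bigrams = 6 - 2 + 1 = 5
  Position 0: "ch"
  Position 1: "ha"
  Position 2: "ar"
  Position 3: "rg"
  Position 4: "ge"
Bigrams = "ch", "ha", "ar", "rg", "ge"


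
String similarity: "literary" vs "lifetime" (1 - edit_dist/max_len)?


Word 1: "literary" (length 8)
Word 2: "lifetime" (length 8)
One optimal edit sequence:
  1. keep 'l'
  2. keep 'i'
  3. substitute 't' -> 'f'  (+1)
  4. keep 'e'
  5. substitute 'r' -> 't'  (+1)
  6. substitute 'a' -> 'i'  (+1)
  7. substitute 'r' -> 'm'  (+1)
  8. substitute 'y' -> 'e'  (+1)
Edit distance = 5
Max length = max(8, 8) = 8
Similarity = 1 - 5/8
= 0.3750


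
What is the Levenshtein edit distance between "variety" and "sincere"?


Word 1: "variety" (length 7)
Word 2: "sincere" (length 7)
One optimal edit sequence (insert/delete/substitute each cost 1):
  1. substitute 'v' -> 's'  (+1)
  2. substitute 'a' -> 'i'  (+1)
  3. substitute 'r' -> 'n'  (+1)
  4. substitute 'i' -> 'c'  (+1)
  5. keep 'e'
  6. substitute 't' -> 'r'  (+1)
  7. substitute 'y' -> 'e'  (+1)
Total edit operations: 6
Edit distance = 6


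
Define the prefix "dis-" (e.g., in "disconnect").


Prefix: dis-
Example: disconnect = dis- + connect
Meaning = not / opposite


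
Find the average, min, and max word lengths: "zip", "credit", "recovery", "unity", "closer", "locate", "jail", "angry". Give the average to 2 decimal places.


Lengths: "zip"=3, "credit"=6, "recovery"=8, "unity"=5, "closer"=6, "locate"=6, "jail"=4, "angry"=5
Sum = 43, Count = 8
Average = 43/8 = 5.38
= avg=5.38, min=3, max=8


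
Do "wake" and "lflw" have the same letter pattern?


Pattern of "wake": [0, 1, 2, 3]
Pattern of "lflw": [0, 1, 0, 2]
Patterns do not match
Same pattern = No


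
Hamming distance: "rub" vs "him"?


Comparing character by character (same length = 3):
  Pos 0: 'r' vs 'h' !=
  Pos 1: 'u' vs 'i' !=
  Pos 2: 'b' vs 'm' !=
Hamming distance = 3


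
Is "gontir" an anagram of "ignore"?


Word 1: "ignore" → sorted: eginor
Word 2: "gontir" → sorted: ginort
Same letters? eginor != ginort
Anagram = No


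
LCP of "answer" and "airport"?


Word 1: "answer"
Word 2: "airport"
Comparing from start:
  Pos 0: 'a' == 'a'
  Pos 1: 'n' != 'i' (stop)
LCP = "a" (length 1)


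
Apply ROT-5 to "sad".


Word: "sad"
Shift: 5
Each letter → (letter + shift) mod 26:
  's' (18) + 5 = 23 → 'x'
  'a' (0) + 5 = 5 → 'f'
  'd' (3) + 5 = 8 → 'i'
Result = "xfi"


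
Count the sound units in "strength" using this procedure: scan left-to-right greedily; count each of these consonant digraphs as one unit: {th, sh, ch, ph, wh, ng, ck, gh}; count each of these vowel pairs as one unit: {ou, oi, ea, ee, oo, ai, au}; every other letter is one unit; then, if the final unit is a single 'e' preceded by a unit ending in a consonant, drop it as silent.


Word: "strength" (8 letters)
Left-to-right scan:
  [1] 's' (letter)
  [2] 't' (letter)
  [3] 'r' (letter)
  [4] 'e' (letter)
  [5] 'ng' (digraph)
  [6] 'th' (digraph)
Units from scan: 6
Sound units = 6 units


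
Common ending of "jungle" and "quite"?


Word 1: "jungle"
Word 2: "quite"
Comparing from end:
  Pos -1: 'e' == 'e'
  Pos -2: 'l' != 't' (stop)
LCS = "e" (length 1)


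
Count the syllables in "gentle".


Word: "gentle"
Syllable breakdown: gen | tle
Counting: 2 parts
= 2 syllables


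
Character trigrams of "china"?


Word: "china" (length 5)
Number of trigrams = 5 - 3 + 1 = 3
  Position 0: "chi"
  Position 1: "hin"
  Position 2: "ina"
Trigrams = "chi", "hin", "ina"


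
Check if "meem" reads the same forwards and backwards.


Word: "meem"
Reversed: "meem"
Forward == Backward? meem == meem
Palindrome = Yes


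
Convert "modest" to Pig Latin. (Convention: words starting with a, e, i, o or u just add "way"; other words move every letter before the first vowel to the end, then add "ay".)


Word: "modest"
Starts with consonant(s) → move to end, add 'ay'
Consonant cluster: "m"
Pig Latin = "odestmay"


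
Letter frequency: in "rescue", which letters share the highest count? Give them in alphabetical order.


Word: "rescue"
Letter counts:
  'c': 1
  'e': 2
  'r': 1
  's': 1
  'u': 1
Maximum count = 2
Most frequent = 'e' (2 times each)


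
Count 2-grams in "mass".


Word: "mass" (length 4)
Number of 2-grams = length - 2 + 1 = 4 - 2 + 1
= 3


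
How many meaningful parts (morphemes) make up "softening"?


Word: "softening"
Morphemes: soft + -en + -ing
Each morpheme carries meaning
= 3 morphemes


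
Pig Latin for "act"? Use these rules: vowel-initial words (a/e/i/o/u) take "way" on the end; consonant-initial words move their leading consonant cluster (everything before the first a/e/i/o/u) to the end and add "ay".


Word: "act"
Starts with vowel → add 'way'
Pig Latin = "actway"


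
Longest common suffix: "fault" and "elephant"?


Word 1: "fault"
Word 2: "elephant"
Comparing from end:
  Pos -1: 't' == 't'
  Pos -2: 'l' != 'n' (stop)
LCS = "t" (length 1)


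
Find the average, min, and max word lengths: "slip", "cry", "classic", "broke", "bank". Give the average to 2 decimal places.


Lengths: "slip"=4, "cry"=3, "classic"=7, "broke"=5, "bank"=4
Sum = 23, Count = 5
Average = 23/5 = 4.60
= avg=4.60, min=3, max=7


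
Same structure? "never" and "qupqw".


Pattern of "never": [0, 1, 2, 1, 3]
Pattern of "qupqw": [0, 1, 2, 0, 3]
Patterns do not match
Same pattern = No


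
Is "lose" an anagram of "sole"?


Word 1: "sole" → sorted: elos
Word 2: "lose" → sorted: elos
Same letters? elos == elos
Anagram = Yes


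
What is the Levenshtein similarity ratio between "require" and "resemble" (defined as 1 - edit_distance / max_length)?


Word 1: "require" (length 7)
Word 2: "resemble" (length 8)
One optimal edit sequence:
  1. keep 'r'
  2. keep 'e'
  3. insert 's'  (+1)
  4. substitute 'q' -> 'e'  (+1)
  5. substitute 'u' -> 'm'  (+1)
  6. substitute 'i' -> 'b'  (+1)
  7. substitute 'r' -> 'l'  (+1)
  8. keep 'e'
Edit distance = 5
Max length = max(7, 8) = 8
Similarity = 1 - 5/8
= 0.3750


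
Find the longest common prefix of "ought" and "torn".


Word 1: "ought"
Word 2: "torn"
Comparing from start:
  Pos 0: 'o' != 't' (stop)
LCP = "" (length 0)


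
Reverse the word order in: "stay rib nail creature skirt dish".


Original: "stay rib nail creature skirt dish"
Words (1..n): stay | rib | nail | creature | skirt | dish
Reversed (n..1): dish | skirt | creature | nail | rib | stay
Result = "dish skirt creature nail rib stay"


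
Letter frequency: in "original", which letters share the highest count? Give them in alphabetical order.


Word: "original"
Letter counts:
  'a': 1
  'g': 1
  'i': 2
  'l': 1
  'n': 1
  'o': 1
  'r': 1
Maximum count = 2
Most frequent = 'i' (2 times each)


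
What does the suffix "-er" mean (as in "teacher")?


Suffix: -er
Example: teacher (teach + -er)
Meaning = one who / more


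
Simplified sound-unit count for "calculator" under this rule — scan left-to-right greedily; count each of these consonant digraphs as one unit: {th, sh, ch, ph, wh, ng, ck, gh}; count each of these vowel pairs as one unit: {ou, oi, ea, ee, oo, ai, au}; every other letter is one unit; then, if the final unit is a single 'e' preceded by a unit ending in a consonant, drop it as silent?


Word: "calculator" (10 letters)
Left-to-right scan:
  1. 'c' (letter)
  2. 'a' (letter)
  3. 'l' (letter)
  4. 'c' (letter)
  5. 'u' (letter)
  6. 'l' (letter)
  7. 'a' (letter)
  8. 't' (letter)
  9. 'o' (letter)
  10. 'r' (letter)
Units from scan: 10
Sound units = 10 units


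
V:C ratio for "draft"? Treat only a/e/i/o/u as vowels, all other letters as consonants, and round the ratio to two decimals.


Word: "draft"
Vowels (a,e,i,o,u): 1
Consonants: 4
Ratio = 1/4
= 0.25


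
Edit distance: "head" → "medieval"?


Word 1: "head" (length 4)
Word 2: "medieval" (length 8)
One optimal edit sequence (insert/delete/substitute each cost 1):
  1. insert 'm'  (+1)
  2. insert 'e'  (+1)
  3. insert 'd'  (+1)
  4. substitute 'h' -> 'i'  (+1)
  5. keep 'e'
  6. insert 'v'  (+1)
  7. keep 'a'
  8. substitute 'd' -> 'l'  (+1)
Total edit operations: 6
Edit distance = 6


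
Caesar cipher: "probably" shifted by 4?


Word: "probably"
Shift: 4
Each letter → (letter + shift) mod 26:
  'p' (15) + 4 = 19 → 't'
  'r' (17) + 4 = 21 → 'v'
  'o' (14) + 4 = 18 → 's'
  'b' (1) + 4 = 5 → 'f'
  'a' (0) + 4 = 4 → 'e'
  'b' (1) + 4 = 5 → 'f'
  'l' (11) + 4 = 15 → 'p'
  'y' (24) + 4 = 2 → 'c'
Result = "tvsfefpc"


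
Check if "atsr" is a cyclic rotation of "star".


Word: "star", Candidate: "atsr"
Method: check if candidate is substring of word+word
"starstar" contains "atsr"? No
Is rotation = No


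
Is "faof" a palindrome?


Word: "faof"
Reversed: "foaf"
Forward == Backward? faof != foaf
Palindrome = No


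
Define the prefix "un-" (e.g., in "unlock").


Prefix: un-
Example: unlock = un- + lock
Meaning = not / reverse


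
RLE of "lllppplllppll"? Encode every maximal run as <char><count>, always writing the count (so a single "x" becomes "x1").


String: "lllppplllppll"
Scanning for consecutive runs:
  'l' x 3
  'p' x 3
  'l' x 3
  'p' x 2
  'l' x 2
RLE = "l3p3l3p2l2"


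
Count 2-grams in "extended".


Word: "extended" (length 8)
Number of 2-grams = length - 2 + 1 = 8 - 2 + 1
= 7


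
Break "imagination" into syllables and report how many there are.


Word: "imagination"
Syllable breakdown: i-mag-i-na-tion
Counting: 5 parts
= 5 syllables


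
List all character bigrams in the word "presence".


Word: "presence" (length 8)
Number of bigrams = 8 - 2 + 1 = 7
  Position 0: "pr"
  Position 1: "re"
  Position 2: "es"
  Position 3: "se"
  Position 4: "en"
  Position 5: "nc"
  Position 6: "ce"
Bigrams = "pr", "re", "es", "se", "en", "nc", "ce"


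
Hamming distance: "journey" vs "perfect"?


Comparing character by character (same length = 7):
  Pos 0: 'j' vs 'p' !=
  Pos 1: 'o' vs 'e' !=
  Pos 2: 'u' vs 'r' !=
  Pos 3: 'r' vs 'f' !=
  Pos 4: 'n' vs 'e' !=
  Pos 5: 'e' vs 'c' !=
  Pos 6: 'y' vs 't' !=
Hamming distance = 7


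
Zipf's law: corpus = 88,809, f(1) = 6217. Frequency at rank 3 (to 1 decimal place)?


Zipf's law: f(r) = f(1) / r
f(1) = 6217
f(3) = 6217 / 3
= 2072.3 occurrences


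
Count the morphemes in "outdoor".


Word: "outdoor"
Morphemes: out- / door
Each morpheme carries meaning
= 2 morphemes


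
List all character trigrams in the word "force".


Word: "force" (length 5)
Number of trigrams = 5 - 3 + 1 = 3
  Position 0: "for"
  Position 1: "orc"
  Position 2: "rce"
Trigrams = "for", "orc", "rce"


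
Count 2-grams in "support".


Word: "support" (length 7)
Number of 2-grams = length - 2 + 1 = 7 - 2 + 1
= 6


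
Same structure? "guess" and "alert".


Pattern of "guess": [0, 1, 2, 3, 3]
Pattern of "alert": [0, 1, 2, 3, 4]
Patterns do not match
Same pattern = No


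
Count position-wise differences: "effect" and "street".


Comparing character by character (same length = 6):
  Pos 0: 'e' vs 's' !=
  Pos 1: 'f' vs 't' !=
  Pos 2: 'f' vs 'r' !=
  Pos 3: 'e' vs 'e' =
  Pos 4: 'c' vs 'e' !=
  Pos 5: 't' vs 't' =
Hamming distance = 4


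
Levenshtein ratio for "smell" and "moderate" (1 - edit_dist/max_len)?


Word 1: "smell" (length 5)
Word 2: "moderate" (length 8)
One optimal edit sequence:
  1. insert 'm'  (+1)
  2. substitute 's' -> 'o'  (+1)
  3. substitute 'm' -> 'd'  (+1)
  4. keep 'e'
  5. insert 'r'  (+1)
  6. insert 'a'  (+1)
  7. substitute 'l' -> 't'  (+1)
  8. substitute 'l' -> 'e'  (+1)
Edit distance = 7
Max length = max(5, 8) = 8
Similarity = 1 - 7/8
= 0.1250


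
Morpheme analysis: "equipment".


Word: "equipment"
Morphemes: equip | -ment
Each morpheme carries meaning
= 2 morphemes


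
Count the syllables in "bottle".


Word: "bottle"
Syllable breakdown: bot-tle
Counting: 2 parts
= 2 syllables


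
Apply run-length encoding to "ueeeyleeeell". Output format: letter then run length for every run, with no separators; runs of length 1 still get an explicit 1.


String: "ueeeyleeeell"
Scanning for consecutive runs:
  'u' x 1
  'e' x 3
  'y' x 1
  'l' x 1
  'e' x 4
  'l' x 2
RLE = "u1e3y1l1e4l2"


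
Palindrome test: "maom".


Word: "maom"
Reversed: "moam"
Forward == Backward? maom != moam
Palindrome = No


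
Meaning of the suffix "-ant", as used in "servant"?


Suffix: -ant
Example: servant = serve + -ant, with a spelling change
Meaning = one who / that which


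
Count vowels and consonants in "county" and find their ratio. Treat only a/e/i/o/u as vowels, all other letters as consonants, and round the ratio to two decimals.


Word: "county"
Vowels (a,e,i,o,u): 2
Consonants: 4
Ratio = 2/4
= 0.50


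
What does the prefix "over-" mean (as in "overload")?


Prefix: over-
Example: overload (over- + load)
Meaning = excessive


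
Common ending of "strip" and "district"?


Word 1: "strip"
Word 2: "district"
Comparing from end:
  Pos -1: 'p' != 't' (stop)
LCS = "" (length 0)


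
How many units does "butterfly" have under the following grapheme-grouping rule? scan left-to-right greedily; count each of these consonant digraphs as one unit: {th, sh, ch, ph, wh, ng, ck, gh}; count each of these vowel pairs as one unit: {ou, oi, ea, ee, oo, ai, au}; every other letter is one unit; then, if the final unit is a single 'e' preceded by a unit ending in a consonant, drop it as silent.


Word: "butterfly" (9 letters)
Left-to-right scan:
  [1] 'b' (letter)
  [2] 'u' (letter)
  [3] 't' (letter)
  [4] 't' (letter)
  [5] 'e' (letter)
  [6] 'r' (letter)
  [7] 'f' (letter)
  [8] 'l' (letter)
  [9] 'y' (letter)
Units from scan: 9
Sound units = 9 units


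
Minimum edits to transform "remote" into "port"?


Word 1: "remote" (length 6)
Word 2: "port" (length 4)
One optimal edit sequence (insert/delete/substitute each cost 1):
  1. delete 'r'  (+1)
  2. delete 'e'  (+1)
  3. substitute 'm' -> 'p'  (+1)
  4. keep 'o'
  5. substitute 't' -> 'r'  (+1)
  6. substitute 'e' -> 't'  (+1)
Total edit operations: 5
Edit distance = 5


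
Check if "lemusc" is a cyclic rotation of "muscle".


Word: "muscle", Candidate: "lemusc"
Method: check if candidate is substring of word+word
"musclemuscle" contains "lemusc"? Yes
Is rotation = Yes


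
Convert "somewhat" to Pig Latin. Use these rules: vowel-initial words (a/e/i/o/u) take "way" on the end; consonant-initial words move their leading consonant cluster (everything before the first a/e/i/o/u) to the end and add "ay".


Word: "somewhat"
Starts with consonant(s) → move to end, add 'ay'
Consonant cluster: "s"
Pig Latin = "omewhatsay"


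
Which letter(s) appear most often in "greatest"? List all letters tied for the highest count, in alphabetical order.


Word: "greatest"
Letter counts:
  'a': 1
  'e': 2
  'g': 1
  'r': 1
  's': 1
  't': 2
Maximum count = 2
Most frequent = 'e', 't' (2 times each)


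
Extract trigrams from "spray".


Word: "spray" (length 5)
Number of trigrams = 5 - 3 + 1 = 3
  Position 0: "spr"
  Position 1: "pra"
  Position 2: "ray"
Trigrams = "spr", "pra", "ray"


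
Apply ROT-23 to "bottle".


Word: "bottle"
Shift: 23
Each letter → (letter + shift) mod 26:
  'b' (1) + 23 = 24 → 'y'
  'o' (14) + 23 = 11 → 'l'
  't' (19) + 23 = 16 → 'q'
  't' (19) + 23 = 16 → 'q'
  'l' (11) + 23 = 8 → 'i'
  'e' (4) + 23 = 1 → 'b'
Result = "ylqqib"


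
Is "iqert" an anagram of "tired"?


Word 1: "tired" → sorted: deirt
Word 2: "iqert" → sorted: eiqrt
Same letters? deirt != eiqrt
Anagram = No


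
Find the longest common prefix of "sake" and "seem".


Word 1: "sake"
Word 2: "seem"
Comparing from start:
  Pos 0: 's' == 's'
  Pos 1: 'a' != 'e' (stop)
LCP = "s" (length 1)


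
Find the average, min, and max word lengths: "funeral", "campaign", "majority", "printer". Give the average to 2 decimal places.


Lengths: "funeral"=7, "campaign"=8, "majority"=8, "printer"=7
Sum = 30, Count = 4
Average = 30/4 = 7.50
= avg=7.50, min=7, max=8


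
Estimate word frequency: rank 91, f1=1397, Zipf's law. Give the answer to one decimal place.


Zipf's law: f(r) = f(1) / r
f(1) = 1397
f(91) = 1397 / 91
= 15.4 occurrences


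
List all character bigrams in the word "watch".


Word: "watch" (length 5)
Number of bigrams = 5 - 2 + 1 = 4
  Position 0: "wa"
  Position 1: "at"
  Position 2: "tc"
  Position 3: "ch"
Bigrams = "wa", "at", "tc", "ch"


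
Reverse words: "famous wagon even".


Original: "famous wagon even"
Words (1..n): famous | wagon | even
Reversed (n..1): even | wagon | famous
Result = "even wagon famous"


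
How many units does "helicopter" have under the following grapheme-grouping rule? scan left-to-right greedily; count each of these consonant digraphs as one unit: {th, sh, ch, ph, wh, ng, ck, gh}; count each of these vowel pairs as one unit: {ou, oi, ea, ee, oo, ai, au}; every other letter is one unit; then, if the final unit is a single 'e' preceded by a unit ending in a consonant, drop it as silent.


Word: "helicopter" (10 letters)
Left-to-right scan:
  1. 'h' (letter)
  2. 'e' (letter)
  3. 'l' (letter)
  4. 'i' (letter)
  5. 'c' (letter)
  6. 'o' (letter)
  7. 'p' (letter)
  8. 't' (letter)
  9. 'e' (letter)
  10. 'r' (letter)
Units from scan: 10
Sound units = 10 units


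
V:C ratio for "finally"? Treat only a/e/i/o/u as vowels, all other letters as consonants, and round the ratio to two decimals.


Word: "finally"
Vowels (a,e,i,o,u): 2
Consonants: 5
Ratio = 2/5
= 0.40


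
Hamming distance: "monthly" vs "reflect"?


Comparing character by character (same length = 7):
  Pos 0: 'm' vs 'r' !=
  Pos 1: 'o' vs 'e' !=
  Pos 2: 'n' vs 'f' !=
  Pos 3: 't' vs 'l' !=
  Pos 4: 'h' vs 'e' !=
  Pos 5: 'l' vs 'c' !=
  Pos 6: 'y' vs 't' !=
Hamming distance = 7


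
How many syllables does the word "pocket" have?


Word: "pocket"
Syllable breakdown: pock | et
Counting: 2 parts
= 2 syllables


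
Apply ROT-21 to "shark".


Word: "shark"
Shift: 21
Each letter → (letter + shift) mod 26:
  's' (18) + 21 = 13 → 'n'
  'h' (7) + 21 = 2 → 'c'
  'a' (0) + 21 = 21 → 'v'
  'r' (17) + 21 = 12 → 'm'
  'k' (10) + 21 = 5 → 'f'
Result = "ncvmf"


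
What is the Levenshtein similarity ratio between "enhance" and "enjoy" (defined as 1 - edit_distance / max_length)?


Word 1: "enhance" (length 7)
Word 2: "enjoy" (length 5)
One optimal edit sequence:
  1. keep 'e'
  2. keep 'n'
  3. delete 'h'  (+1)
  4. delete 'a'  (+1)
  5. substitute 'n' -> 'j'  (+1)
  6. substitute 'c' -> 'o'  (+1)
  7. substitute 'e' -> 'y'  (+1)
Edit distance = 5
Max length = max(7, 5) = 7
Similarity = 1 - 5/7
= 0.2857


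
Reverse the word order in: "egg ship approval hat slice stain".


Original: "egg ship approval hat slice stain"
Words (1..n): egg | ship | approval | hat | slice | stain
Reversed (n..1): stain | slice | hat | approval | ship | egg
Result = "stain slice hat approval ship egg"


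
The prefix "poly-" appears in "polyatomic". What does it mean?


Prefix: poly-
As in: polyatomic -> poly- + atomic
Meaning = many


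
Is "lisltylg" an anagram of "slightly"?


Word 1: "slightly" → sorted: ghillsty
Word 2: "lisltylg" → sorted: gilllsty
Same letters? ghillsty != gilllsty
Anagram = No


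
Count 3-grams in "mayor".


Word: "mayor" (length 5)
Number of 3-grams = length - 3 + 1 = 5 - 3 + 1
= 3


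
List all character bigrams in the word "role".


Word: "role" (length 4)
Number of bigrams = 4 - 2 + 1 = 3
  Position 0: "ro"
  Position 1: "ol"
  Position 2: "le"
Bigrams = "ro", "ol", "le"


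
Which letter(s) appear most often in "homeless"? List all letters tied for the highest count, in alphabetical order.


Word: "homeless"
Letter counts:
  'e': 2
  'h': 1
  'l': 1
  'm': 1
  'o': 1
  's': 2
Maximum count = 2
Most frequent = 'e', 's' (2 times each)


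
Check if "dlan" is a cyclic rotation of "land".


Word: "land", Candidate: "dlan"
Method: check if candidate is substring of word+word
"landland" contains "dlan"? Yes
Is rotation = Yes


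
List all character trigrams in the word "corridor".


Word: "corridor" (length 8)
Number of trigrams = 8 - 3 + 1 = 6
  Position 0: "cor"
  Position 1: "orr"
  Position 2: "rri"
  Position 3: "rid"
  Position 4: "ido"
  Position 5: "dor"
Trigrams = "cor", "orr", "rri", "rid", "ido", "dor"


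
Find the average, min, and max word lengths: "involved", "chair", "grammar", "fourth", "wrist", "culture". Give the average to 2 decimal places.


Lengths: "involved"=8, "chair"=5, "grammar"=7, "fourth"=6, "wrist"=5, "culture"=7
Sum = 38, Count = 6
Average = 38/6 = 6.33
= avg=6.33, min=5, max=8


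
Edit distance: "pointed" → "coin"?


Word 1: "pointed" (length 7)
Word 2: "coin" (length 4)
One optimal edit sequence (insert/delete/substitute each cost 1):
  1. substitute 'p' -> 'c'  (+1)
  2. keep 'o'
  3. keep 'i'
  4. keep 'n'
  5. delete 't'  (+1)
  6. delete 'e'  (+1)
  7. delete 'd'  (+1)
Total edit operations: 4
Edit distance = 4


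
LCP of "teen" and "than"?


Word 1: "teen"
Word 2: "than"
Comparing from start:
  Pos 0: 't' == 't'
  Pos 1: 'e' != 'h' (stop)
LCP = "t" (length 1)


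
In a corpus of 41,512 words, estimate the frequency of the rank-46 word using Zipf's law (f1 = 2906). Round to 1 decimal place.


Zipf's law: f(r) = f(1) / r
f(1) = 2906
f(46) = 2906 / 46
= 63.2 occurrences


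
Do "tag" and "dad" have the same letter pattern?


Pattern of "tag": [0, 1, 2]
Pattern of "dad": [0, 1, 0]
Patterns do not match
Same pattern = No


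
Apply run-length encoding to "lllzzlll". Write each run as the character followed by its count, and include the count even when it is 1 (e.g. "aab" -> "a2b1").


String: "lllzzlll"
Scanning for consecutive runs:
  'l' x 3
  'z' x 2
  'l' x 3
RLE = "l3z2l3"


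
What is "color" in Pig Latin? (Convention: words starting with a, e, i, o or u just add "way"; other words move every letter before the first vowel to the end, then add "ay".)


Word: "color"
Starts with consonant(s) → move to end, add 'ay'
Consonant cluster: "c"
Pig Latin = "olorcay"


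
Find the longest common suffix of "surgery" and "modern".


Word 1: "surgery"
Word 2: "modern"
Comparing from end:
  Pos -1: 'y' != 'n' (stop)
LCS = "" (length 0)


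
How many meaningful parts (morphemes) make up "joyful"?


Word: "joyful"
Morphemes: joy + -ful
Each morpheme carries meaning
= 2 morphemes


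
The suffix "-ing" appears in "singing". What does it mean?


Suffix: -ing
As in: singing -> sing + -ing
Meaning = present participle


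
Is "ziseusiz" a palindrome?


Word: "ziseusiz"
Reversed: "zisuesiz"
Forward == Backward? ziseusiz != zisuesiz
Palindrome = No


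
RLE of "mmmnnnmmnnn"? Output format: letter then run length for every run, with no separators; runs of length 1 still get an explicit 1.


String: "mmmnnnmmnnn"
Scanning for consecutive runs:
  'm' x 3
  'n' x 3
  'm' x 2
  'n' x 3
RLE = "m3n3m2n3"


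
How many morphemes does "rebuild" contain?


Word: "rebuild"
Morphemes: re- | build
Each morpheme carries meaning
= 2 morphemes


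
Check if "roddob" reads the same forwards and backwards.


Word: "roddob"
Reversed: "boddor"
Forward == Backward? roddob != boddor
Palindrome = No


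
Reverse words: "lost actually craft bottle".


Original: "lost actually craft bottle"
Words (1..n): lost | actually | craft | bottle
Reversed (n..1): bottle | craft | actually | lost
Result = "bottle craft actually lost"


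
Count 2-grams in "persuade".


Word: "persuade" (length 8)
Number of 2-grams = length - 2 + 1 = 8 - 2 + 1
= 7


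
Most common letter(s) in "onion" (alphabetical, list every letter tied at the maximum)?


Word: "onion"
Letter counts:
  'i': 1
  'n': 2
  'o': 2
Maximum count = 2
Most frequent = 'n', 'o' (2 times each)


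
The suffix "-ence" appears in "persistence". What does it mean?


Suffix: -ence
Example: persistence (persist + -ence)
Meaning = state of


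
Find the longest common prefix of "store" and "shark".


Word 1: "store"
Word 2: "shark"
Comparing from start:
  Pos 0: 's' == 's'
  Pos 1: 't' != 'h' (stop)
LCP = "s" (length 1)


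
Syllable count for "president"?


Word: "president"
Syllable breakdown: pres | i | dent
Counting: 3 parts
= 3 syllables


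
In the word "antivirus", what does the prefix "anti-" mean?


Prefix: anti-
Example: antivirus (anti- + virus)
Meaning = against


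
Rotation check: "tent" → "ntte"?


Word: "tent", Candidate: "ntte"
Method: check if candidate is substring of word+word
"tenttent" contains "ntte"? Yes
Is rotation = Yes


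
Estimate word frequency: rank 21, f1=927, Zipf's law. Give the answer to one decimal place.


Zipf's law: f(r) = f(1) / r
f(1) = 927
f(21) = 927 / 21
= 44.1 occurrences


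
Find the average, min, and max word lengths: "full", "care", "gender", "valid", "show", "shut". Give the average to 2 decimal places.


Lengths: "full"=4, "care"=4, "gender"=6, "valid"=5, "show"=4, "shut"=4
Sum = 27, Count = 6
Average = 27/6 = 4.50
= avg=4.50, min=4, max=6


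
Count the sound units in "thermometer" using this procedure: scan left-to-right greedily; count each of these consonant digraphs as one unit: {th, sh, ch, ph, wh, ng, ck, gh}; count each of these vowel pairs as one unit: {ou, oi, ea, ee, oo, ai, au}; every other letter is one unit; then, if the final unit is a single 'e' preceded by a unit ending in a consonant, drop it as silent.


Word: "thermometer" (11 letters)
Left-to-right scan:
  1. 'th' (digraph)
  2. 'e' (letter)
  3. 'r' (letter)
  4. 'm' (letter)
  5. 'o' (letter)
  6. 'm' (letter)
  7. 'e' (letter)
  8. 't' (letter)
  9. 'e' (letter)
  10. 'r' (letter)
Units from scan: 10
Sound units = 10 units


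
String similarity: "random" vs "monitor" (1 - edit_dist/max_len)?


Word 1: "random" (length 6)
Word 2: "monitor" (length 7)
One optimal edit sequence:
  1. substitute 'r' -> 'm'  (+1)
  2. substitute 'a' -> 'o'  (+1)
  3. keep 'n'
  4. insert 'i'  (+1)
  5. substitute 'd' -> 't'  (+1)
  6. keep 'o'
  7. substitute 'm' -> 'r'  (+1)
Edit distance = 5
Max length = max(6, 7) = 7
Similarity = 1 - 5/7
= 0.2857


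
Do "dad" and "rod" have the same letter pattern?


Pattern of "dad": [0, 1, 0]
Pattern of "rod": [0, 1, 2]
Patterns do not match
Same pattern = No


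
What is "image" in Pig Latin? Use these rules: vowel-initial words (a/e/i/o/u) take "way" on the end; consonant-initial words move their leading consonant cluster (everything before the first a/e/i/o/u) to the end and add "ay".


Word: "image"
Starts with vowel → add 'way'
Pig Latin = "imageway"


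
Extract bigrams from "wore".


Word: "wore" (length 4)
Number of bigrams = 4 - 2 + 1 = 3
  Position 0: "wo"
  Position 1: "or"
  Position 2: "re"
Bigrams = "wo", "or", "re"
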